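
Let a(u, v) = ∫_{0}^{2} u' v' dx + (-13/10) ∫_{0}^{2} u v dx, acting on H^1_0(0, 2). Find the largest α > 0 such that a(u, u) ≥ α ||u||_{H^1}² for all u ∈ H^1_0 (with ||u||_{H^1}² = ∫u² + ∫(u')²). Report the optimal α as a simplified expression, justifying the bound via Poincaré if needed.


α = (-26/5 + π^2)/(4 + π^2)

Coercivity of a(·,·) on H^1_0(0, 2) means a(u, u) ≥ α ||u||_{H^1}² for every u ∈ H^1_0.
The interval has length L = 2, and Poincaré/coercivity depend only on L. Here a(u, u) = ∫(u')² + (-13/10)·∫u².
Here c = -13/10 < 0 with |c| < (π/L)² = π^2/4, so coercivity still holds. The condition a(u,u) ≥ α||u||_{H^1}² reads (1−α)∫(u')² ≥ (α−c)∫u². Any admissible α is ≤ 1 (rapidly oscillating u have ∫u²/∫(u')² → 0), and α = 1 would force 0 ≥ (1−c)∫u², impossible since c < 1; so 1−α > 0. By the sharp Poincaré inequality on H^1_0 of an interval of length L, ∫(u')² ≥ (π/L)²∫u² with equality for the first sine mode sin(π(x−x₀)/L) (x₀ the left endpoint), so the inequality holds for all u iff (1−α)(π/L)² ≥ α − c, i.e. α ≤ ((π/L)² + c)/((π/L)² + 1) = (1 + c(L/π)²)/(1 + (L/π)²). (Direct route, valid since c ≤ 0: Poincaré gives c∫u² ≥ c(L/π)²∫(u')², so a(u,u) ≥ (1 + c(L/π)²)∫(u')², while ||u||_{H^1}² ≤ (1 + (L/π)²)∫(u')²; dividing yields the same α.) With (π/L)² = π^2/4 and c = -13/10, the largest admissible constant is α = ((π/L)² + c)/((π/L)² + 1).
Simplifying, α = (-26/5 + π^2)/(4 + π^2).


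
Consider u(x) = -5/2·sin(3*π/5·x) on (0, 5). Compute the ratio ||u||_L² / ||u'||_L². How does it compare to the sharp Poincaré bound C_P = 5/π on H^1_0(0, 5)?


||u||_L² / ||u'||_L² = 5/(3*π) < C_P = 5/π.

u(x) = -5/2·sin(3*π/5·x), so u'(x) = -3*π*cos(3*π*x/5)/2.
Writing u(x) = A·sin(kπx/L) with A = -5/2 and k = 3, use ∫_0^L sin²(kπx/L) dx = L/2 and ∫_0^L cos²(kπx/L) dx = L/2.
u² = 25/4·sin²(3*π/5·x) and (u')² = 9*π^2/4·cos²(3*π/5·x), and each of sin², cos² integrates to L/2 = 5/2 over (0, 5).
∫_0^5 u² dx = 125/8, so ||u||_L² = 5*sqrt(10)/4.
∫_0^5 (u')² dx = 45*π^2/8, so ||u'||_L² = 3*sqrt(10)*π/4.
Ratio ||u||_L² / ||u'||_L² = 5/(3*π).
Sharp Poincaré constant on H^1_0(0, 5) is C_P = L/π = 5/π, achieved by sin(π/5·x).
This is the k = 3 harmonic; the ratio L/(kπ) is strictly less than C_P = L/π, consistent with the sharp inequality ||u||_L² ≤ C_P ||u'||_L².


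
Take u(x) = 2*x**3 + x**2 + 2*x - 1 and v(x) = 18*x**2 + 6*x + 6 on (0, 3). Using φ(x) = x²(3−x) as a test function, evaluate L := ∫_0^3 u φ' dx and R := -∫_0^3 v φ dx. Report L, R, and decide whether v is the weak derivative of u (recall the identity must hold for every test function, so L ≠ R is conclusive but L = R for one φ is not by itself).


LHS = -918/5, RHS = -2754/5. No, v is not the weak derivative of u.

u(x) = 2*x**3 + x**2 + 2*x - 1, classical derivative u'(x) = 6*x**2 + 2*x + 2.
φ(x) = x²(3−x), so φ'(x) = 3*x*(2 - x).
Note φ(0) = φ(3) = 0, so the boundary term u·φ vanishes.
LHS = ∫_0^3 u(x) φ'(x) dx = ∫_0^3 (-6*x^5 + 9*x^4 + 15*x^2 - 6*x) dx. Term by term:
  ∫_0^3 -6*x^5 dx = -729;  ∫_0^3 9*x^4 dx = 2187/5;  ∫_0^3 15*x^2 dx = 135;
  ∫_0^3 -6*x dx = -27.
Sum: -729 + 2187/5 + 135 − 27 = -918/5.
So LHS = -918/5.
∫_0^3 v(x) φ(x) dx = ∫_0^3 (-18*x^5 + 48*x^4 + 12*x^3 + 18*x^2) dx. Term by term:
  ∫_0^3 -18*x^5 dx = -2187;  ∫_0^3 48*x^4 dx = 11664/5;  ∫_0^3 12*x^3 dx = 243;
  ∫_0^3 18*x^2 dx = 162.
Sum: -2187 + 11664/5 + 243 + 162 = 2754/5.
So RHS = -∫_0^3 v(x) φ(x) dx = -2754/5.
LHS − RHS = 1836/5 ≠ 0, so the identity fails.
(For a valid weak derivative the identity must hold for EVERY test function, in particular this one. The failure shows v is NOT the weak derivative of u.)
Correct weak derivative would be u'(x) = 6*x**2 + 2*x + 2.


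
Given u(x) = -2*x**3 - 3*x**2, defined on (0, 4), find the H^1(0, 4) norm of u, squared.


||u||_{H^1}^2 = 225024/7

The H^1 norm (squared) on an interval (0, L) is
  ||u||_{H^1}^2 = ∫_0^L u(x)^2 dx + ∫_0^L u'(x)^2 dx.
Compute u'(x) = -6*x**2 - 6*x.
Then u(x)^2 = 4*x**6 + 12*x**5 + 9*x**4 and u'(x)^2 = 36*x**4 + 72*x**3 + 36*x**2.
Integrate each monomial from 0 to 4 using ∫_0^4 c·x^n dx = c·4^(n+1)/(n+1):
  ∫_0^4 u(x)^2 dx = ∫_0^4 (4*x^6 + 12*x^5 + 9*x^4) dx. Term by term:
    ∫_0^4 4*x^6 dx = 65536/7;  ∫_0^4 12*x^5 dx = 8192;  ∫_0^4 9*x^4 dx = 9216/5.
  Sum: 65536/7 + 8192 + 9216/5 = 678912/35.
  ∫_0^4 u'(x)^2 dx = ∫_0^4 (36*x^4 + 72*x^3 + 36*x^2) dx. Term by term:
    ∫_0^4 36*x^4 dx = 36864/5;  ∫_0^4 72*x^3 dx = 4608;  ∫_0^4 36*x^2 dx = 768.
  Sum: 36864/5 + 4608 + 768 = 63744/5.
Adding: ||u||_{H^1}^2 = 678912/35 + 63744/5 = 225024/7.


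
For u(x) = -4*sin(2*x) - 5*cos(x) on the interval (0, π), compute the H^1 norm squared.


||u||_{H^1(0,π)}^2 = 320/3 + 65*π

u'(x) = 5*sin(x) - 8*cos(2*x).
Expand u² and (u')² and integrate term by term on (0, π), using: for integers n ≥ 1, ∫_0^π sin²(nx) dx = ∫_0^π cos²(nx) dx = π/2; for n ≠ n', ∫_0^π sin(nx)sin(n'x) dx = ∫_0^π cos(nx)cos(n'x) dx = 0; and by product-to-sum, ∫_0^π sin(nx)cos(n'x) dx = ½∫_0^π [sin((n+n')x) + sin((n−n')x)] dx, which is 0 when n+n' is even and 2n/(n²−n'²) when n+n' is odd (it need not vanish on (0, π)).
  u² squared terms: (-5)²·∫cos(x)² dx = 25·π/2 = 25*π/2;  (-4)²·∫sin(2x)² dx = 16·π/2 = 8*π.
  u² cross terms: 2·(-5)·(-4)·∫cos(x)·sin(2x) dx = 40·(4/3) = 160/3.
  So ∫_0^π u² dx = 25*π/2 + 8*π + 160/3 = 160/3 + 41*π/2.
  (u')² squared terms: (-8)²·∫cos(2x)² dx = 64·π/2 = 32*π;  (5)²·∫sin(x)² dx = 25·π/2 = 25*π/2.
  (u')² cross terms: 2·(-8)·(5)·∫cos(2x)·sin(x) dx = -80·(-2/3) = 160/3.
  So ∫_0^π (u')² dx = 32*π + 25*π/2 + 160/3 = 160/3 + 89*π/2.
||u||_{H^1}^2 = (160/3 + 41*π/2) + (160/3 + 89*π/2) = 320/3 + 65*π.


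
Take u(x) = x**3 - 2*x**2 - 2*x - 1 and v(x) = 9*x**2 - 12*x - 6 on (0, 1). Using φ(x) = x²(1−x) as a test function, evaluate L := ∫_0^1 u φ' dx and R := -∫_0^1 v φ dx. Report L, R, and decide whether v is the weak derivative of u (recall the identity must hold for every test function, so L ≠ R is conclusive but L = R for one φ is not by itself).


LHS = 4/15, RHS = 4/5. No, v is not the weak derivative of u.

u(x) = x**3 - 2*x**2 - 2*x - 1, classical derivative u'(x) = 3*x**2 - 4*x - 2.
φ(x) = x²(1−x), so φ'(x) = x*(2 - 3*x).
Note φ(0) = φ(1) = 0, so the boundary term u·φ vanishes.
LHS = ∫_0^1 u(x) φ'(x) dx = ∫_0^1 (-3*x^5 + 8*x^4 + 2*x^3 - x^2 - 2*x) dx. Term by term:
  ∫_0^1 -3*x^5 dx = -1/2;  ∫_0^1 8*x^4 dx = 8/5;  ∫_0^1 2*x^3 dx = 1/2;
  ∫_0^1 -x^2 dx = -1/3;  ∫_0^1 -2*x dx = -1.
Sum: -1/2 + 8/5 + 1/2 − 1/3 − 1 = 4/15.
So LHS = 4/15.
∫_0^1 v(x) φ(x) dx = ∫_0^1 (-9*x^5 + 21*x^4 - 6*x^3 - 6*x^2) dx. Term by term:
  ∫_0^1 -9*x^5 dx = -3/2;  ∫_0^1 21*x^4 dx = 21/5;  ∫_0^1 -6*x^3 dx = -3/2;
  ∫_0^1 -6*x^2 dx = -2.
Sum: -3/2 + 21/5 − 3/2 − 2 = -4/5.
So RHS = -∫_0^1 v(x) φ(x) dx = 4/5.
LHS − RHS = -8/15 ≠ 0, so the identity fails.
(For a valid weak derivative the identity must hold for EVERY test function, in particular this one. The failure shows v is NOT the weak derivative of u.)
Correct weak derivative would be u'(x) = 3*x**2 - 4*x - 2.


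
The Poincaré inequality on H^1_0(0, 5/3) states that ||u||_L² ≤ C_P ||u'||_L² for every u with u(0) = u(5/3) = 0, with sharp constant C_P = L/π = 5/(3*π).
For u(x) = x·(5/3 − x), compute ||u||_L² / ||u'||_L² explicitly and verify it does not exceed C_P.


||u||_L² / ||u'||_L² = sqrt(10)/6 < C_P = 5/(3*π).

u(x) = x·(5/3 − x), so u'(x) = 5/3 - 2*x.
u(x) = x·(5/3 − x) vanishes at x = 0 and x = 5/3, so u ∈ H^1_0(0, 5/3). Differentiate via the product rule and integrate the resulting polynomials term by term.
  ∫_0^5/3 u² dx = ∫_0^5/3 (x^4 - 10*x^3/3 + 25*x^2/9) dx. Term by term:
    ∫_0^5/3 x^4 dx = 625/243;  ∫_0^5/3 -10*x^3/3 dx = -3125/486;  ∫_0^5/3 25*x^2/9 dx = 3125/729.
  Sum: 625/243 − 3125/486 + 3125/729 = 625/1458.
  ∫_0^5/3 (u')² dx = ∫_0^5/3 (4*x^2 - 20*x/3 + 25/9) dx. Term by term:
    ∫_0^5/3 4*x^2 dx = 500/81;  ∫_0^5/3 -20*x/3 dx = -250/27;  ∫_0^5/3 25/9 dx = 125/27.
  Sum: 500/81 − 250/27 + 125/27 = 125/81.
∫_0^5/3 u² dx = 625/1458, so ||u||_L² = 25*sqrt(2)/54.
∫_0^5/3 (u')² dx = 125/81, so ||u'||_L² = 5*sqrt(5)/9.
Ratio ||u||_L² / ||u'||_L² = sqrt(10)/6.
Sharp Poincaré constant on H^1_0(0, 5/3) is C_P = L/π = 5/(3*π), achieved by sin(3*π/5·x).
A polynomial bump cannot attain the sharp Poincaré constant (only the first sine eigenfunction does), so the ratio is strictly less than C_P, consistent with ||u||_L² ≤ C_P ||u'||_L².


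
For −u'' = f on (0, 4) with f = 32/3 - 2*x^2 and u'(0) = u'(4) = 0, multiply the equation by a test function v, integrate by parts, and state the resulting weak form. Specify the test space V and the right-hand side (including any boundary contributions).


V = H^1(0, 4) (no boundary constraint on v; u is determined up to an additive constant); weak form: ∫_0^4 u'v' dx = ∫_0^4 (32/3 - 2*x^2) v dx for all v ∈ V.

Multiply both sides by a test function v and integrate from 0 to 4:
  ∫_0^4 −u''(x) v(x) dx = ∫_0^4 f(x) v(x) dx.
Integrate the LHS by parts once:
  ∫_0^4 −u'' v dx = −[u'(x) v(x)]_0^4 + ∫_0^4 u'(x) v'(x) dx.
Thus ∫_0^4 u'(x) v'(x) dx = ∫_0^4 f(x) v(x) dx + [u'(x) v(x)]_0^4.
Choose V so that boundary terms are either known or forced to vanish.
u has homogeneous Neumann: u'(0) = u'(4) = 0. So [u' v]_0^4 = 0·v(4) − 0·v(0) = 0 for any v; take V = H^1(0, 4).
Weak formulation: find u (satisfying any essential BC) such that ∫_0^4 u'(x) v'(x) dx = ∫_0^4 f v dx for all v ∈ V (homogeneous Neumann, so boundary terms vanish).
Substituting f(x) = 32/3 - 2*x^2, the right-hand side is ∫_0^4 (32/3 - 2*x^2) v dx.
Compatibility check (pure Neumann): taking v ≡ 1 ∈ V gives 0 = ∫_0^4 f dx + (0) − (0), i.e. ∫_0^4 f dx must equal u'(0) − u'(4) = 0. Indeed ∫_0^4 (32/3 - 2*x^2) dx = 0, so the data are compatible. The solution is then unique only up to an additive constant (fix it e.g. by requiring ∫_0^4 u dx = 0).


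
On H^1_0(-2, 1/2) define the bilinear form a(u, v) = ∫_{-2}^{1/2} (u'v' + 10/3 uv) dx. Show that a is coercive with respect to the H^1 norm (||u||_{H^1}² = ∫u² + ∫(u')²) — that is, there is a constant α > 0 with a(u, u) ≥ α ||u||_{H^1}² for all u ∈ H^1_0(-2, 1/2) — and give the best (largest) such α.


α = 1

Coercivity of a(·,·) on H^1_0(-2, 1/2) means a(u, u) ≥ α ||u||_{H^1}² for every u ∈ H^1_0.
The interval has length L = 5/2, and Poincaré/coercivity depend only on L. Here a(u, u) = ∫(u')² + (10/3)·∫u².
Here c = 10/3 ≥ 1, so a(u,u) = ∫(u')² + c∫u² ≥ ∫(u')² + ∫u² = ||u||_{H^1}², i.e. α = 1 works. No larger α is possible: a(u,u) ≥ α||u||_{H^1}² means (1−α)∫(u')² ≥ (α−c)∫u², and for the modes u_n = sin(nπ(x−x₀)/L) (x₀ the left endpoint) one has ∫u_n²/∫(u_n')² = (L/(nπ))² → 0, so a(u_n,u_n)/||u_n||_{H^1}² → 1. Hence the optimal constant is α = 1.
Therefore α = 1.


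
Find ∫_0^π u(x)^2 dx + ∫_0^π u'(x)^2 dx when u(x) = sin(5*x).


||u||_{H^1(0,π)}^2 = 13*π

u'(x) = 5*cos(5*x).
Expand u² and (u')² and integrate term by term on (0, π), using: for integers n ≥ 1, ∫_0^π sin²(nx) dx = ∫_0^π cos²(nx) dx = π/2; for n ≠ n', ∫_0^π sin(nx)sin(n'x) dx = ∫_0^π cos(nx)cos(n'x) dx = 0; and by product-to-sum, ∫_0^π sin(nx)cos(n'x) dx = ½∫_0^π [sin((n+n')x) + sin((n−n')x)] dx, which is 0 when n+n' is even and 2n/(n²−n'²) when n+n' is odd (it need not vanish on (0, π)).
  u² squared terms: (1)²·∫sin(5x)² dx = 1·π/2 = π/2.
  So ∫_0^π u² dx = π/2.
  (u')² squared terms: (5)²·∫cos(5x)² dx = 25·π/2 = 25*π/2.
  So ∫_0^π (u')² dx = 25*π/2.
||u||_{H^1}^2 = (π/2) + (25*π/2) = 13*π.


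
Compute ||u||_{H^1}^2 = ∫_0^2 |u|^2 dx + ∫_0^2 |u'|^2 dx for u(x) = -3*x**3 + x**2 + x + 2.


||u||_{H^1}^2 = 14174/35

The H^1 norm (squared) on an interval (0, L) is
  ||u||_{H^1}^2 = ∫_0^L u(x)^2 dx + ∫_0^L u'(x)^2 dx.
Compute u'(x) = -9*x**2 + 2*x + 1.
Then u(x)^2 = 9*x**6 - 6*x**5 - 5*x**4 - 10*x**3 + 5*x**2 + 4*x + 4 and u'(x)^2 = 81*x**4 - 36*x**3 - 14*x**2 + 4*x + 1.
Integrate each monomial from 0 to 2 using ∫_0^2 c·x^n dx = c·2^(n+1)/(n+1):
  ∫_0^2 u(x)^2 dx = ∫_0^2 (9*x^6 - 6*x^5 - 5*x^4 - 10*x^3 + 5*x^2 + 4*x + 4) dx. Term by term:
    ∫_0^2 9*x^6 dx = 1152/7;  ∫_0^2 -6*x^5 dx = -64;  ∫_0^2 -5*x^4 dx = -32;
    ∫_0^2 -10*x^3 dx = -40;  ∫_0^2 5*x^2 dx = 40/3;  ∫_0^2 4*x dx = 8;
    ∫_0^2 4 dx = 8.
  Sum: 1152/7 − 64 − 32 − 40 + 40/3 + 8 + 8 = 1216/21.
  ∫_0^2 u'(x)^2 dx = ∫_0^2 (81*x^4 - 36*x^3 - 14*x^2 + 4*x + 1) dx. Term by term:
    ∫_0^2 81*x^4 dx = 2592/5;  ∫_0^2 -36*x^3 dx = -144;  ∫_0^2 -14*x^2 dx = -112/3;
    ∫_0^2 4*x dx = 8;  ∫_0^2 1 dx = 2.
  Sum: 2592/5 − 144 − 112/3 + 8 + 2 = 5206/15.
Adding: ||u||_{H^1}^2 = 1216/21 + 5206/15 = 14174/35.


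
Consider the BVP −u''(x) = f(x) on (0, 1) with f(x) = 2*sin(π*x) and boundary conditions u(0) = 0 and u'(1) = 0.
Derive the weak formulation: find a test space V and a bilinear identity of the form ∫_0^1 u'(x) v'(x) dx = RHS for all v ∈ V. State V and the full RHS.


V = {v ∈ H^1(0, 1) : v(0) = 0} (test functions vanish at x = 0 where u is specified); weak form: ∫_0^1 u'v' dx = ∫_0^1 (2*sin(π*x)) v dx for all v ∈ V.

Multiply both sides by a test function v and integrate from 0 to 1:
  ∫_0^1 −u''(x) v(x) dx = ∫_0^1 f(x) v(x) dx.
Integrate the LHS by parts once:
  ∫_0^1 −u'' v dx = −[u'(x) v(x)]_0^1 + ∫_0^1 u'(x) v'(x) dx.
Thus ∫_0^1 u'(x) v'(x) dx = ∫_0^1 f(x) v(x) dx + [u'(x) v(x)]_0^1.
Choose V so that boundary terms are either known or forced to vanish.
Mixed BC: u(0) = 0 (Dirichlet) and u'(1) = 0 (Neumann). Define V = {v ∈ H^1(0, 1) : v(0) = 0}. Then [u' v]_0^1 = u'(1)·v(1) − u'(0)·0 = 0.
Weak formulation: find u (satisfying any essential BC) such that ∫_0^1 u'(x) v'(x) dx = ∫_0^1 f v dx for all v ∈ V (Dirichlet at 0 absorbed into V; the Neumann datum at x = 1 is zero, so no boundary term remains).
Substituting f(x) = 2*sin(π*x), the right-hand side is ∫_0^1 (2*sin(π*x)) v dx.


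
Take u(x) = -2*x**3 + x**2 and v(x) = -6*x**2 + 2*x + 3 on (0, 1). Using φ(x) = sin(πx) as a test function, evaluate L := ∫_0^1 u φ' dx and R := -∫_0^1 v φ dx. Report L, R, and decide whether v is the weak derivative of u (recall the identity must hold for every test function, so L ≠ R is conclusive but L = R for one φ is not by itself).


LHS = -24/π^3 + 4/π, RHS = -24/π^3 - 2/π. No, v is not the weak derivative of u.

u(x) = -2*x**3 + x**2, classical derivative u'(x) = -6*x**2 + 2*x.
φ(x) = sin(πx), so φ'(x) = π*cos(π*x).
Note φ(0) = φ(1) = 0, so the boundary term u·φ vanishes.
LHS = ∫_0^1 u(x) φ'(x) dx = ∫_0^1 (-2*π*x^3*cos(π*x) + π*x^2*cos(π*x)) dx. Term by term:
  ∫_0^1 π*x^2*cos(π*x) dx = -2/π;  ∫_0^1 -2*π*x^3*cos(π*x) dx = -24/π^3 + 6/π.
Sum: -2/π + -24/π^3 + 6/π = -24/π^3 + 4/π.
So LHS = -24/π^3 + 4/π.
∫_0^1 v(x) φ(x) dx = ∫_0^1 (-6*x^2*sin(π*x) + 2*x*sin(π*x) + 3*sin(π*x)) dx. Term by term:
  ∫_0^1 3*sin(π*x) dx = 6/π;  ∫_0^1 -6*x^2*sin(π*x) dx = -6/π + 24/π^3;  ∫_0^1 2*x*sin(π*x) dx = 2/π.
Sum: 6/π + -6/π + 24/π^3 + 2/π = 2/π + 24/π^3.
So RHS = -∫_0^1 v(x) φ(x) dx = -24/π^3 - 2/π.
LHS − RHS = 6/π ≠ 0, so the identity fails.
(For a valid weak derivative the identity must hold for EVERY test function, in particular this one. The failure shows v is NOT the weak derivative of u.)
Correct weak derivative would be u'(x) = -6*x**2 + 2*x.


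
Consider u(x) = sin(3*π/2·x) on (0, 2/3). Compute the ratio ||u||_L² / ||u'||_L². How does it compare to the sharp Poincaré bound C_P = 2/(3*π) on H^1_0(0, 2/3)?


||u||_L² / ||u'||_L² = 2/(3*π) = C_P.

u(x) = sin(3*π/2·x), so u'(x) = 3*π*cos(3*π*x/2)/2.
Writing u(x) = A·sin(kπx/L) with A = 1 and k = 1, use ∫_0^L sin²(kπx/L) dx = L/2 and ∫_0^L cos²(kπx/L) dx = L/2.
u² = 1·sin²(3*π/2·x) and (u')² = 9*π^2/4·cos²(3*π/2·x), and each of sin², cos² integrates to L/2 = 1/3 over (0, 2/3).
∫_0^2/3 u² dx = 1/3, so ||u||_L² = sqrt(3)/3.
∫_0^2/3 (u')² dx = 3*π^2/4, so ||u'||_L² = sqrt(3)*π/2.
Ratio ||u||_L² / ||u'||_L² = 2/(3*π).
Sharp Poincaré constant on H^1_0(0, 2/3) is C_P = L/π = 2/(3*π), achieved by sin(3*π/2·x).
This is the k = 1 eigenfunction (up to amplitude), so the ratio equals the sharp Poincaré constant exactly.


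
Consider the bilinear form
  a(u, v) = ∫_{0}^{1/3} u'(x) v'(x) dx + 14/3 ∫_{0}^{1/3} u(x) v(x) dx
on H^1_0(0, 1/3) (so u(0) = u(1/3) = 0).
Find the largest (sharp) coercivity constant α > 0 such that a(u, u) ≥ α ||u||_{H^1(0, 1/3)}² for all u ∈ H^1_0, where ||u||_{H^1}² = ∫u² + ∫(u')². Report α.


α = 1

Coercivity of a(·,·) on H^1_0(0, 1/3) means a(u, u) ≥ α ||u||_{H^1}² for every u ∈ H^1_0.
The interval has length L = 1/3, and Poincaré/coercivity depend only on L. Here a(u, u) = ∫(u')² + (14/3)·∫u².
Here c = 14/3 ≥ 1, so a(u,u) = ∫(u')² + c∫u² ≥ ∫(u')² + ∫u² = ||u||_{H^1}², i.e. α = 1 works. No larger α is possible: a(u,u) ≥ α||u||_{H^1}² means (1−α)∫(u')² ≥ (α−c)∫u², and for the modes u_n = sin(nπ(x−x₀)/L) (x₀ the left endpoint) one has ∫u_n²/∫(u_n')² = (L/(nπ))² → 0, so a(u_n,u_n)/||u_n||_{H^1}² → 1. Hence the optimal constant is α = 1.
Therefore α = 1.


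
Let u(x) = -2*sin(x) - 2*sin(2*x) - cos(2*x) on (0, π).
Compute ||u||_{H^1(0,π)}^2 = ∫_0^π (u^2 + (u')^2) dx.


||u||_{H^1(0,π)}^2 = -40/3 + 33*π/2

u'(x) = 2*sin(2*x) - 2*cos(x) - 4*cos(2*x).
Expand u² and (u')² and integrate term by term on (0, π), using: for integers n ≥ 1, ∫_0^π sin²(nx) dx = ∫_0^π cos²(nx) dx = π/2; for n ≠ n', ∫_0^π sin(nx)sin(n'x) dx = ∫_0^π cos(nx)cos(n'x) dx = 0; and by product-to-sum, ∫_0^π sin(nx)cos(n'x) dx = ½∫_0^π [sin((n+n')x) + sin((n−n')x)] dx, which is 0 when n+n' is even and 2n/(n²−n'²) when n+n' is odd (it need not vanish on (0, π)).
  u² squared terms: (-1)²·∫cos(2x)² dx = 1·π/2 = π/2;  (-2)²·∫sin(x)² dx = 4·π/2 = 2*π;  (-2)²·∫sin(2x)² dx = 4·π/2 = 2*π.
  u² cross terms: 2·(-1)·(-2)·∫cos(2x)·sin(x) dx = 4·(-2/3) = -8/3;  2·(-1)·(-2)·∫cos(2x)·sin(2x) dx = 4·(0) = 0;  2·(-2)·(-2)·∫sin(x)·sin(2x) dx = 8·(0) = 0.
  So ∫_0^π u² dx = π/2 + 2*π + 2*π − 8/3 + 0 + 0 = -8/3 + 9*π/2.
  (u')² squared terms: (-4)²·∫cos(2x)² dx = 16·π/2 = 8*π;  (-2)²·∫cos(x)² dx = 4·π/2 = 2*π;  (2)²·∫sin(2x)² dx = 4·π/2 = 2*π.
  (u')² cross terms: 2·(-4)·(-2)·∫cos(2x)·cos(x) dx = 16·(0) = 0;  2·(-4)·(2)·∫cos(2x)·sin(2x) dx = -16·(0) = 0;  2·(-2)·(2)·∫cos(x)·sin(2x) dx = -8·(4/3) = -32/3.
  So ∫_0^π (u')² dx = 8*π + 2*π + 2*π + 0 + 0 − 32/3 = -32/3 + 12*π.
||u||_{H^1}^2 = (-8/3 + 9*π/2) + (-32/3 + 12*π) = -40/3 + 33*π/2.


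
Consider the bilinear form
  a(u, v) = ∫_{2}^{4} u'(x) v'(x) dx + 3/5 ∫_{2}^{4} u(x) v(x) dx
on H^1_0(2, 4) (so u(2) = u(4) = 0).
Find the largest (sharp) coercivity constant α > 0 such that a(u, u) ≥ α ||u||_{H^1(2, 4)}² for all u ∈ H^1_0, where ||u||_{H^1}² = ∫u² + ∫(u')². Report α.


α = (12/5 + π^2)/(4 + π^2)

Coercivity of a(·,·) on H^1_0(2, 4) means a(u, u) ≥ α ||u||_{H^1}² for every u ∈ H^1_0.
The interval has length L = 2, and Poincaré/coercivity depend only on L. Here a(u, u) = ∫(u')² + (3/5)·∫u².
Here 0 < c = 3/5 < 1. The condition a(u,u) ≥ α||u||_{H^1}² reads (1−α)∫(u')² ≥ (α−c)∫u². Any admissible α is ≤ 1 (rapidly oscillating u have ∫u²/∫(u')² → 0), and α = 1 would force 0 ≥ (1−c)∫u², impossible since c < 1; so 1−α > 0. By the sharp Poincaré inequality on H^1_0 of an interval of length L, ∫(u')² ≥ (π/L)²∫u² with equality for the first sine mode sin(π(x−x₀)/L) (x₀ the left endpoint), so the inequality holds for all u iff (1−α)(π/L)² ≥ α − c, i.e. α ≤ ((π/L)² + c)/((π/L)² + 1) = (1 + c(L/π)²)/(1 + (L/π)²). With (π/L)² = π^2/4 and c = 3/5, the largest admissible constant is α = ((π/L)² + c)/((π/L)² + 1).
Simplifying, α = (12/5 + π^2)/(4 + π^2).


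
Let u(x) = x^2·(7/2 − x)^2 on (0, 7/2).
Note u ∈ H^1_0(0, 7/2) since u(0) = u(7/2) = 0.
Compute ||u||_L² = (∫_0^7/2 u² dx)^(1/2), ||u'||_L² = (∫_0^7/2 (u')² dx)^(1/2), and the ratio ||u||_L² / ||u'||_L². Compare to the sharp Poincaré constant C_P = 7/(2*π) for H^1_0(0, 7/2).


||u||_L² / ||u'||_L² = 7*sqrt(3)/12 < C_P = 7/(2*π).

u(x) = x^2·(7/2 − x)^2, so u'(x) = x*(2*x - 7)*(4*x - 7)/2.
u(x) = x^2·(7/2 − x)^2 vanishes at x = 0 and x = 7/2, so u ∈ H^1_0(0, 7/2). Differentiate via the product rule and integrate the resulting polynomials term by term.
  ∫_0^7/2 u² dx = ∫_0^7/2 (x^8 - 14*x^7 + 147*x^6/2 - 343*x^5/2 + 2401*x^4/16) dx. Term by term:
    ∫_0^7/2 x^8 dx = 40353607/4608;  ∫_0^7/2 -14*x^7 dx = -40353607/1024;  ∫_0^7/2 147*x^6/2 dx = 17294403/256;
    ∫_0^7/2 -343*x^5/2 dx = -40353607/768;  ∫_0^7/2 2401*x^4/16 dx = 40353607/2560.
  Sum: 40353607/4608 − 40353607/1024 + 17294403/256 − 40353607/768 + 40353607/2560 = 5764801/46080.
  ∫_0^7/2 (u')² dx = ∫_0^7/2 (16*x^6 - 168*x^5 + 637*x^4 - 1029*x^3 + 2401*x^2/4) dx. Term by term:
    ∫_0^7/2 16*x^6 dx = 117649/8;  ∫_0^7/2 -168*x^5 dx = -823543/16;  ∫_0^7/2 637*x^4 dx = 10706059/160;
    ∫_0^7/2 -1029*x^3 dx = -2470629/64;  ∫_0^7/2 2401*x^2/4 dx = 823543/96.
  Sum: 117649/8 − 823543/16 + 10706059/160 − 2470629/64 + 823543/96 = 117649/960.
∫_0^7/2 u² dx = 5764801/46080, so ||u||_L² = 2401*sqrt(5)/480.
∫_0^7/2 (u')² dx = 117649/960, so ||u'||_L² = 343*sqrt(15)/120.
Ratio ||u||_L² / ||u'||_L² = 7*sqrt(3)/12.
Sharp Poincaré constant on H^1_0(0, 7/2) is C_P = L/π = 7/(2*π), achieved by sin(2*π/7·x).
A polynomial bump cannot attain the sharp Poincaré constant (only the first sine eigenfunction does), so the ratio is strictly less than C_P, consistent with ||u||_L² ≤ C_P ||u'||_L².


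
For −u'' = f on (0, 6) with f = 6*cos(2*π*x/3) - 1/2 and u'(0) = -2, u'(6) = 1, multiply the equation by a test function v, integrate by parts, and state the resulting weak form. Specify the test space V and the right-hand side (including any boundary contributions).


V = H^1(0, 6) (v unrestricted at boundary; u is determined up to an additive constant); weak form: ∫_0^6 u'v' dx = ∫_0^6 (6*cos(2*π*x/3) - 1/2) v dx + v(6) + 2·v(0) for all v ∈ V.

Multiply both sides by a test function v and integrate from 0 to 6:
  ∫_0^6 −u''(x) v(x) dx = ∫_0^6 f(x) v(x) dx.
Integrate the LHS by parts once:
  ∫_0^6 −u'' v dx = −[u'(x) v(x)]_0^6 + ∫_0^6 u'(x) v'(x) dx.
Thus ∫_0^6 u'(x) v'(x) dx = ∫_0^6 f(x) v(x) dx + [u'(x) v(x)]_0^6.
Choose V so that boundary terms are either known or forced to vanish.
u has inhomogeneous Neumann u'(0) = -2, u'(6) = 1. [u' v]_0^6 = (1)·v(6) − (-2)·v(0) = v(6) + 2·v(0). Take V = H^1(0, 6); boundary term becomes part of RHS.
Weak formulation: find u (satisfying any essential BC) such that ∫_0^6 u'(x) v'(x) dx = ∫_0^6 f v dx + v(6) + 2·v(0) for all v ∈ V (Neumann data are natural BCs: they enter the RHS as boundary terms).
Substituting f(x) = 6*cos(2*π*x/3) - 1/2, the right-hand side is ∫_0^6 (6*cos(2*π*x/3) - 1/2) v dx + v(6) + 2·v(0).
Compatibility check (pure Neumann): taking v ≡ 1 ∈ V gives 0 = ∫_0^6 f dx + (1) − (-2), i.e. ∫_0^6 f dx must equal u'(0) − u'(6) = -3. Indeed ∫_0^6 (6*cos(2*π*x/3) - 1/2) dx = -3, so the data are compatible. The solution is then unique only up to an additive constant (fix it e.g. by requiring ∫_0^6 u dx = 0).


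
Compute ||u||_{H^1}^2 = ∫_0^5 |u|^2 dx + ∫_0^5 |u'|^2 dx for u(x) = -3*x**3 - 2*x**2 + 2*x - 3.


||u||_{H^1}^2 = 7966655/42

The H^1 norm (squared) on an interval (0, L) is
  ||u||_{H^1}^2 = ∫_0^L u(x)^2 dx + ∫_0^L u'(x)^2 dx.
Compute u'(x) = -9*x**2 - 4*x + 2.
Then u(x)^2 = 9*x**6 + 12*x**5 - 8*x**4 + 10*x**3 + 16*x**2 - 12*x + 9 and u'(x)^2 = 81*x**4 + 72*x**3 - 20*x**2 - 16*x + 4.
Integrate each monomial from 0 to 5 using ∫_0^5 c·x^n dx = c·5^(n+1)/(n+1):
  ∫_0^5 u(x)^2 dx = ∫_0^5 (9*x^6 + 12*x^5 - 8*x^4 + 10*x^3 + 16*x^2 - 12*x + 9) dx. Term by term:
    ∫_0^5 9*x^6 dx = 703125/7;  ∫_0^5 12*x^5 dx = 31250;  ∫_0^5 -8*x^4 dx = -5000;
    ∫_0^5 10*x^3 dx = 3125/2;  ∫_0^5 16*x^2 dx = 2000/3;  ∫_0^5 -12*x dx = -150;
    ∫_0^5 9 dx = 45.
  Sum: 703125/7 + 31250 − 5000 + 3125/2 + 2000/3 − 150 + 45 = 5410465/42.
  ∫_0^5 u'(x)^2 dx = ∫_0^5 (81*x^4 + 72*x^3 - 20*x^2 - 16*x + 4) dx. Term by term:
    ∫_0^5 81*x^4 dx = 50625;  ∫_0^5 72*x^3 dx = 11250;  ∫_0^5 -20*x^2 dx = -2500/3;
    ∫_0^5 -16*x dx = -200;  ∫_0^5 4 dx = 20.
  Sum: 50625 + 11250 − 2500/3 − 200 + 20 = 182585/3.
Adding: ||u||_{H^1}^2 = 5410465/42 + 182585/3 = 7966655/42.


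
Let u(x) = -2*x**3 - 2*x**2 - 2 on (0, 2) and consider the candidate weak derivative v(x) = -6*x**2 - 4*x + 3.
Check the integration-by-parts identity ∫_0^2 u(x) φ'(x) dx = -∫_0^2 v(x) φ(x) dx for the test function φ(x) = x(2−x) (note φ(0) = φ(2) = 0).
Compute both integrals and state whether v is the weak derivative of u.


LHS = 224/15, RHS = 164/15. No, v is not the weak derivative of u.

u(x) = -2*x**3 - 2*x**2 - 2, classical derivative u'(x) = -6*x**2 - 4*x.
φ(x) = x(2−x), so φ'(x) = 2 - 2*x.
Note φ(0) = φ(2) = 0, so the boundary term u·φ vanishes.
LHS = ∫_0^2 u(x) φ'(x) dx = ∫_0^2 (4*x^4 - 4*x^2 + 4*x - 4) dx. Term by term:
  ∫_0^2 4*x^4 dx = 128/5;  ∫_0^2 -4*x^2 dx = -32/3;  ∫_0^2 4*x dx = 8;
  ∫_0^2 -4 dx = -8.
Sum: 128/5 − 32/3 + 8 − 8 = 224/15.
So LHS = 224/15.
∫_0^2 v(x) φ(x) dx = ∫_0^2 (6*x^4 - 8*x^3 - 11*x^2 + 6*x) dx. Term by term:
  ∫_0^2 6*x^4 dx = 192/5;  ∫_0^2 -8*x^3 dx = -32;  ∫_0^2 -11*x^2 dx = -88/3;
  ∫_0^2 6*x dx = 12.
Sum: 192/5 − 32 − 88/3 + 12 = -164/15.
So RHS = -∫_0^2 v(x) φ(x) dx = 164/15.
LHS − RHS = 4 ≠ 0, so the identity fails.
(For a valid weak derivative the identity must hold for EVERY test function, in particular this one. The failure shows v is NOT the weak derivative of u.)
Correct weak derivative would be u'(x) = -6*x**2 - 4*x.


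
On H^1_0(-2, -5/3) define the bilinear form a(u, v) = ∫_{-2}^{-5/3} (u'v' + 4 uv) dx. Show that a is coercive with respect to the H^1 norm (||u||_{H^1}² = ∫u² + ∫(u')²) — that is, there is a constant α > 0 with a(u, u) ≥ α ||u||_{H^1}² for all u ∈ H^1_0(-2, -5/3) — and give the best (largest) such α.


α = 1

Coercivity of a(·,·) on H^1_0(-2, -5/3) means a(u, u) ≥ α ||u||_{H^1}² for every u ∈ H^1_0.
The interval has length L = 1/3, and Poincaré/coercivity depend only on L. Here a(u, u) = ∫(u')² + (4)·∫u².
Here c = 4 ≥ 1, so a(u,u) = ∫(u')² + c∫u² ≥ ∫(u')² + ∫u² = ||u||_{H^1}², i.e. α = 1 works. No larger α is possible: a(u,u) ≥ α||u||_{H^1}² means (1−α)∫(u')² ≥ (α−c)∫u², and for the modes u_n = sin(nπ(x−x₀)/L) (x₀ the left endpoint) one has ∫u_n²/∫(u_n')² = (L/(nπ))² → 0, so a(u_n,u_n)/||u_n||_{H^1}² → 1. Hence the optimal constant is α = 1.
Therefore α = 1.


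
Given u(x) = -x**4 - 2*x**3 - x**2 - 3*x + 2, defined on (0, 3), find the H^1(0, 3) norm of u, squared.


||u||_{H^1}^2 = 830481/35

The H^1 norm (squared) on an interval (0, L) is
  ||u||_{H^1}^2 = ∫_0^L u(x)^2 dx + ∫_0^L u'(x)^2 dx.
Compute u'(x) = -4*x**3 - 6*x**2 - 2*x - 3.
Then u(x)^2 = x**8 + 4*x**7 + 6*x**6 + 10*x**5 + 9*x**4 - 2*x**3 + 5*x**2 - 12*x + 4 and u'(x)^2 = 16*x**6 + 48*x**5 + 52*x**4 + 48*x**3 + 40*x**2 + 12*x + 9.
Integrate each monomial from 0 to 3 using ∫_0^3 c·x^n dx = c·3^(n+1)/(n+1):
  ∫_0^3 u(x)^2 dx = ∫_0^3 (x^8 + 4*x^7 + 6*x^6 + 10*x^5 + 9*x^4 - 2*x^3 + 5*x^2 - 12*x + 4) dx. Term by term:
    ∫_0^3 x^8 dx = 2187;  ∫_0^3 4*x^7 dx = 6561/2;  ∫_0^3 6*x^6 dx = 13122/7;
    ∫_0^3 10*x^5 dx = 1215;  ∫_0^3 9*x^4 dx = 2187/5;  ∫_0^3 -2*x^3 dx = -81/2;
    ∫_0^3 5*x^2 dx = 45;  ∫_0^3 -12*x dx = -54;  ∫_0^3 4 dx = 12.
  Sum: 2187 + 6561/2 + 13122/7 + 1215 + 2187/5 − 81/2 + 45 − 54 + 12 = 313494/35.
  ∫_0^3 u'(x)^2 dx = ∫_0^3 (16*x^6 + 48*x^5 + 52*x^4 + 48*x^3 + 40*x^2 + 12*x + 9) dx. Term by term:
    ∫_0^3 16*x^6 dx = 34992/7;  ∫_0^3 48*x^5 dx = 5832;  ∫_0^3 52*x^4 dx = 12636/5;
    ∫_0^3 48*x^3 dx = 972;  ∫_0^3 40*x^2 dx = 360;  ∫_0^3 12*x dx = 54;
    ∫_0^3 9 dx = 27.
  Sum: 34992/7 + 5832 + 12636/5 + 972 + 360 + 54 + 27 = 516987/35.
Adding: ||u||_{H^1}^2 = 313494/35 + 516987/35 = 830481/35.


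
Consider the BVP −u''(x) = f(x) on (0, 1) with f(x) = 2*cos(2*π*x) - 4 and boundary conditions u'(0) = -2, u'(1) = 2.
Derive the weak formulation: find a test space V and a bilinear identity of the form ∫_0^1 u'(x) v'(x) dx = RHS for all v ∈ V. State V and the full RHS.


V = H^1(0, 1) (v unrestricted at boundary; u is determined up to an additive constant); weak form: ∫_0^1 u'v' dx = ∫_0^1 (2*cos(2*π*x) - 4) v dx + 2·v(1) + 2·v(0) for all v ∈ V.

Multiply both sides by a test function v and integrate from 0 to 1:
  ∫_0^1 −u''(x) v(x) dx = ∫_0^1 f(x) v(x) dx.
Integrate the LHS by parts once:
  ∫_0^1 −u'' v dx = −[u'(x) v(x)]_0^1 + ∫_0^1 u'(x) v'(x) dx.
Thus ∫_0^1 u'(x) v'(x) dx = ∫_0^1 f(x) v(x) dx + [u'(x) v(x)]_0^1.
Choose V so that boundary terms are either known or forced to vanish.
u has inhomogeneous Neumann u'(0) = -2, u'(1) = 2. [u' v]_0^1 = (2)·v(1) − (-2)·v(0) = 2·v(1) + 2·v(0). Take V = H^1(0, 1); boundary term becomes part of RHS.
Weak formulation: find u (satisfying any essential BC) such that ∫_0^1 u'(x) v'(x) dx = ∫_0^1 f v dx + 2·v(1) + 2·v(0) for all v ∈ V (Neumann data are natural BCs: they enter the RHS as boundary terms).
Substituting f(x) = 2*cos(2*π*x) - 4, the right-hand side is ∫_0^1 (2*cos(2*π*x) - 4) v dx + 2·v(1) + 2·v(0).
Compatibility check (pure Neumann): taking v ≡ 1 ∈ V gives 0 = ∫_0^1 f dx + (2) − (-2), i.e. ∫_0^1 f dx must equal u'(0) − u'(1) = -4. Indeed ∫_0^1 (2*cos(2*π*x) - 4) dx = -4, so the data are compatible. The solution is then unique only up to an additive constant (fix it e.g. by requiring ∫_0^1 u dx = 0).


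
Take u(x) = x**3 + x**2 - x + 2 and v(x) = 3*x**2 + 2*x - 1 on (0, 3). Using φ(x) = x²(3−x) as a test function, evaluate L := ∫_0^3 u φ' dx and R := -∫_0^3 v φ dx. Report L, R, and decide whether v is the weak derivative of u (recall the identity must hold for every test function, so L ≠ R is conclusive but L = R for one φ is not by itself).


LHS = -1809/20, RHS = -1809/20. Yes, v = u' weakly.

u(x) = x**3 + x**2 - x + 2, classical derivative u'(x) = 3*x**2 + 2*x - 1.
φ(x) = x²(3−x), so φ'(x) = 3*x*(2 - x).
Note φ(0) = φ(3) = 0, so the boundary term u·φ vanishes.
LHS = ∫_0^3 u(x) φ'(x) dx = ∫_0^3 (-3*x^5 + 3*x^4 + 9*x^3 - 12*x^2 + 12*x) dx. Term by term:
  ∫_0^3 -3*x^5 dx = -729/2;  ∫_0^3 3*x^4 dx = 729/5;  ∫_0^3 9*x^3 dx = 729/4;
  ∫_0^3 -12*x^2 dx = -108;  ∫_0^3 12*x dx = 54.
Sum: -729/2 + 729/5 + 729/4 − 108 + 54 = -1809/20.
So LHS = -1809/20.
∫_0^3 v(x) φ(x) dx = ∫_0^3 (-3*x^5 + 7*x^4 + 7*x^3 - 3*x^2) dx. Term by term:
  ∫_0^3 -3*x^5 dx = -729/2;  ∫_0^3 7*x^4 dx = 1701/5;  ∫_0^3 7*x^3 dx = 567/4;
  ∫_0^3 -3*x^2 dx = -27.
Sum: -729/2 + 1701/5 + 567/4 − 27 = 1809/20.
So RHS = -∫_0^3 v(x) φ(x) dx = -1809/20.
LHS = RHS, so the identity holds for this test φ.
Moreover u is smooth here and v(x) = u'(x) = 3*x**2 + 2*x - 1 pointwise, so the identity holds for every test function. Hence v is the weak derivative of u.


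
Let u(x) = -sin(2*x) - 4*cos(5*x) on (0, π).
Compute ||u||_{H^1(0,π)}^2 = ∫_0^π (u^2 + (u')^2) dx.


||u||_{H^1(0,π)}^2 = -832/21 + 421*π/2

u'(x) = 20*sin(5*x) - 2*cos(2*x).
Expand u² and (u')² and integrate term by term on (0, π), using: for integers n ≥ 1, ∫_0^π sin²(nx) dx = ∫_0^π cos²(nx) dx = π/2; for n ≠ n', ∫_0^π sin(nx)sin(n'x) dx = ∫_0^π cos(nx)cos(n'x) dx = 0; and by product-to-sum, ∫_0^π sin(nx)cos(n'x) dx = ½∫_0^π [sin((n+n')x) + sin((n−n')x)] dx, which is 0 when n+n' is even and 2n/(n²−n'²) when n+n' is odd (it need not vanish on (0, π)).
  u² squared terms: (-1)²·∫sin(2x)² dx = 1·π/2 = π/2;  (-4)²·∫cos(5x)² dx = 16·π/2 = 8*π.
  u² cross terms: 2·(-1)·(-4)·∫sin(2x)·cos(5x) dx = 8·(-4/21) = -32/21.
  So ∫_0^π u² dx = π/2 + 8*π − 32/21 = -32/21 + 17*π/2.
  (u')² squared terms: (-2)²·∫cos(2x)² dx = 4·π/2 = 2*π;  (20)²·∫sin(5x)² dx = 400·π/2 = 200*π.
  (u')² cross terms: 2·(-2)·(20)·∫cos(2x)·sin(5x) dx = -80·(10/21) = -800/21.
  So ∫_0^π (u')² dx = 2*π + 200*π − 800/21 = -800/21 + 202*π.
||u||_{H^1}^2 = (-32/21 + 17*π/2) + (-800/21 + 202*π) = -832/21 + 421*π/2.


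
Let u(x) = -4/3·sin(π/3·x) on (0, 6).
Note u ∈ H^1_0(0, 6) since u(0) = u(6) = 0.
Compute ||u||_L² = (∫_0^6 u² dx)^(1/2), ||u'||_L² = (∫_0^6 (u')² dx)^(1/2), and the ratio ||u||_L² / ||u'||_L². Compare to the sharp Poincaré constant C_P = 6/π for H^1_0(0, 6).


||u||_L² / ||u'||_L² = 3/π < C_P = 6/π.

u(x) = -4/3·sin(π/3·x), so u'(x) = -4*π*cos(π*x/3)/9.
Writing u(x) = A·sin(kπx/L) with A = -4/3 and k = 2, use ∫_0^L sin²(kπx/L) dx = L/2 and ∫_0^L cos²(kπx/L) dx = L/2.
u² = 16/9·sin²(π/3·x) and (u')² = 16*π^2/81·cos²(π/3·x), and each of sin², cos² integrates to L/2 = 3 over (0, 6).
∫_0^6 u² dx = 16/3, so ||u||_L² = 4*sqrt(3)/3.
∫_0^6 (u')² dx = 16*π^2/27, so ||u'||_L² = 4*sqrt(3)*π/9.
Ratio ||u||_L² / ||u'||_L² = 3/π.
Sharp Poincaré constant on H^1_0(0, 6) is C_P = L/π = 6/π, achieved by sin(π/6·x).
This is the k = 2 harmonic; the ratio L/(kπ) is strictly less than C_P = L/π, consistent with the sharp inequality ||u||_L² ≤ C_P ||u'||_L².


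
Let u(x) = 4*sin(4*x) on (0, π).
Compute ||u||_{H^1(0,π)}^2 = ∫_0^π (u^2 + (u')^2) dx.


||u||_{H^1(0,π)}^2 = 136*π

u'(x) = 16*cos(4*x).
Expand u² and (u')² and integrate term by term on (0, π), using: for integers n ≥ 1, ∫_0^π sin²(nx) dx = ∫_0^π cos²(nx) dx = π/2; for n ≠ n', ∫_0^π sin(nx)sin(n'x) dx = ∫_0^π cos(nx)cos(n'x) dx = 0; and by product-to-sum, ∫_0^π sin(nx)cos(n'x) dx = ½∫_0^π [sin((n+n')x) + sin((n−n')x)] dx, which is 0 when n+n' is even and 2n/(n²−n'²) when n+n' is odd (it need not vanish on (0, π)).
  u² squared terms: (4)²·∫sin(4x)² dx = 16·π/2 = 8*π.
  So ∫_0^π u² dx = 8*π.
  (u')² squared terms: (16)²·∫cos(4x)² dx = 256·π/2 = 128*π.
  So ∫_0^π (u')² dx = 128*π.
||u||_{H^1}^2 = (8*π) + (128*π) = 136*π.


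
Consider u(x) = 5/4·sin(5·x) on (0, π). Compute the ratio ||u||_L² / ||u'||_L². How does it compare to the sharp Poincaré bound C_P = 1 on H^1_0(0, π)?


||u||_L² / ||u'||_L² = 1/5 < C_P = 1.

u(x) = 5/4·sin(5·x), so u'(x) = 25*cos(5*x)/4.
Writing u(x) = A·sin(kπx/L) with A = 5/4 and k = 5, use ∫_0^L sin²(kπx/L) dx = L/2 and ∫_0^L cos²(kπx/L) dx = L/2.
u² = 25/16·sin²(5·x) and (u')² = 625/16·cos²(5·x), and each of sin², cos² integrates to L/2 = π/2 over (0, π).
∫_0^π u² dx = 25*π/32, so ||u||_L² = 5*sqrt(2)*sqrt(π)/8.
∫_0^π (u')² dx = 625*π/32, so ||u'||_L² = 25*sqrt(2)*sqrt(π)/8.
Ratio ||u||_L² / ||u'||_L² = 1/5.
Sharp Poincaré constant on H^1_0(0, π) is C_P = L/π = 1, achieved by sin(x).
This is the k = 5 harmonic; the ratio L/(kπ) is strictly less than C_P = L/π, consistent with the sharp inequality ||u||_L² ≤ C_P ||u'||_L².


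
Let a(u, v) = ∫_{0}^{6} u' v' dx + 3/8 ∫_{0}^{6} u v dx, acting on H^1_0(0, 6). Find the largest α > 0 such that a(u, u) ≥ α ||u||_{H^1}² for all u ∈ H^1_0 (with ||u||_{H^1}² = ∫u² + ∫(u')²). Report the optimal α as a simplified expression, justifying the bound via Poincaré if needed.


α = (π^2 + 27/2)/(π^2 + 36)

Coercivity of a(·,·) on H^1_0(0, 6) means a(u, u) ≥ α ||u||_{H^1}² for every u ∈ H^1_0.
The interval has length L = 6, and Poincaré/coercivity depend only on L. Here a(u, u) = ∫(u')² + (3/8)·∫u².
Here 0 < c = 3/8 < 1. The condition a(u,u) ≥ α||u||_{H^1}² reads (1−α)∫(u')² ≥ (α−c)∫u². Any admissible α is ≤ 1 (rapidly oscillating u have ∫u²/∫(u')² → 0), and α = 1 would force 0 ≥ (1−c)∫u², impossible since c < 1; so 1−α > 0. By the sharp Poincaré inequality on H^1_0 of an interval of length L, ∫(u')² ≥ (π/L)²∫u² with equality for the first sine mode sin(π(x−x₀)/L) (x₀ the left endpoint), so the inequality holds for all u iff (1−α)(π/L)² ≥ α − c, i.e. α ≤ ((π/L)² + c)/((π/L)² + 1) = (1 + c(L/π)²)/(1 + (L/π)²). With (π/L)² = π^2/36 and c = 3/8, the largest admissible constant is α = ((π/L)² + c)/((π/L)² + 1).
Simplifying, α = (π^2 + 27/2)/(π^2 + 36).


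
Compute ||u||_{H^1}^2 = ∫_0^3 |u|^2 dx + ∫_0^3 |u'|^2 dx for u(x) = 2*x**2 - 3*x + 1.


||u||_{H^1}^2 = 537/5

The H^1 norm (squared) on an interval (0, L) is
  ||u||_{H^1}^2 = ∫_0^L u(x)^2 dx + ∫_0^L u'(x)^2 dx.
Compute u'(x) = 4*x - 3.
Then u(x)^2 = 4*x**4 - 12*x**3 + 13*x**2 - 6*x + 1 and u'(x)^2 = 16*x**2 - 24*x + 9.
Integrate each monomial from 0 to 3 using ∫_0^3 c·x^n dx = c·3^(n+1)/(n+1):
  ∫_0^3 u(x)^2 dx = ∫_0^3 (4*x^4 - 12*x^3 + 13*x^2 - 6*x + 1) dx. Term by term:
    ∫_0^3 4*x^4 dx = 972/5;  ∫_0^3 -12*x^3 dx = -243;  ∫_0^3 13*x^2 dx = 117;
    ∫_0^3 -6*x dx = -27;  ∫_0^3 1 dx = 3.
  Sum: 972/5 − 243 + 117 − 27 + 3 = 222/5.
  ∫_0^3 u'(x)^2 dx = ∫_0^3 (16*x^2 - 24*x + 9) dx. Term by term:
    ∫_0^3 16*x^2 dx = 144;  ∫_0^3 -24*x dx = -108;  ∫_0^3 9 dx = 27.
  Sum: 144 − 108 + 27 = 63.
Adding: ||u||_{H^1}^2 = 222/5 + 63 = 537/5.


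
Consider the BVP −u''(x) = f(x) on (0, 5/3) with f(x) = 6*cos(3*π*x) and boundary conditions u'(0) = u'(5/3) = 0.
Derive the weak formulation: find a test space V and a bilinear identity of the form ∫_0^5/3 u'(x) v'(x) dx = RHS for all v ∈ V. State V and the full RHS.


V = H^1(0, 5/3) (no boundary constraint on v; u is determined up to an additive constant); weak form: ∫_0^5/3 u'v' dx = ∫_0^5/3 (6*cos(3*π*x)) v dx for all v ∈ V.

Multiply both sides by a test function v and integrate from 0 to 5/3:
  ∫_0^5/3 −u''(x) v(x) dx = ∫_0^5/3 f(x) v(x) dx.
Integrate the LHS by parts once:
  ∫_0^5/3 −u'' v dx = −[u'(x) v(x)]_0^5/3 + ∫_0^5/3 u'(x) v'(x) dx.
Thus ∫_0^5/3 u'(x) v'(x) dx = ∫_0^5/3 f(x) v(x) dx + [u'(x) v(x)]_0^5/3.
Choose V so that boundary terms are either known or forced to vanish.
u has homogeneous Neumann: u'(0) = u'(5/3) = 0. So [u' v]_0^5/3 = 0·v(5/3) − 0·v(0) = 0 for any v; take V = H^1(0, 5/3).
Weak formulation: find u (satisfying any essential BC) such that ∫_0^5/3 u'(x) v'(x) dx = ∫_0^5/3 f v dx for all v ∈ V (homogeneous Neumann, so boundary terms vanish).
Substituting f(x) = 6*cos(3*π*x), the right-hand side is ∫_0^5/3 (6*cos(3*π*x)) v dx.
Compatibility check (pure Neumann): taking v ≡ 1 ∈ V gives 0 = ∫_0^5/3 f dx + (0) − (0), i.e. ∫_0^5/3 f dx must equal u'(0) − u'(5/3) = 0. Indeed ∫_0^5/3 (6*cos(3*π*x)) dx = 0, so the data are compatible. The solution is then unique only up to an additive constant (fix it e.g. by requiring ∫_0^5/3 u dx = 0).


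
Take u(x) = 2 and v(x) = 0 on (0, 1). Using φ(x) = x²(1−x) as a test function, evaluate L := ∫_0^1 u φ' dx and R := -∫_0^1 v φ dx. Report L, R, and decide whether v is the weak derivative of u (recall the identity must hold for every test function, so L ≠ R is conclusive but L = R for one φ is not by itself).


LHS = 0, RHS = 0. Yes, v = u' weakly.

u(x) = 2, classical derivative u'(x) = 0.
φ(x) = x²(1−x), so φ'(x) = x*(2 - 3*x).
Note φ(0) = φ(1) = 0, so the boundary term u·φ vanishes.
LHS = ∫_0^1 u(x) φ'(x) dx = ∫_0^1 (-6*x^2 + 4*x) dx. Term by term:
  ∫_0^1 -6*x^2 dx = -2;  ∫_0^1 4*x dx = 2.
Sum: -2 + 2 = 0.
So LHS = 0.
∫_0^1 v(x) φ(x) dx = ∫_0^1 (0) dx. Term by term:
  ∫_0^1 0 dx = 0.
So RHS = -∫_0^1 v(x) φ(x) dx = 0.
LHS = RHS, so the identity holds for this test φ.
Moreover u is smooth here and v(x) = u'(x) = 0 pointwise, so the identity holds for every test function. Hence v is the weak derivative of u.
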